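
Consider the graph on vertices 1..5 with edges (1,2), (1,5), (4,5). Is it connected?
No, it has 2 components: {1, 2, 4, 5}, {3}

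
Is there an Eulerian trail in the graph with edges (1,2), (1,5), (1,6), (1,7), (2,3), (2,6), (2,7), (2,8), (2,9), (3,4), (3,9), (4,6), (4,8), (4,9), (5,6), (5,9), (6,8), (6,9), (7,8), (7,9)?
Yes (the graph is connected and exactly 2 vertices have odd degree: {3, 5}; any Eulerian path must start and end at those)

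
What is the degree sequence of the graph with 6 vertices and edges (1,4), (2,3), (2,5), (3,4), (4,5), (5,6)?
[3, 3, 2, 2, 1, 1] (degrees: deg(1)=1, deg(2)=2, deg(3)=2, deg(4)=3, deg(5)=3, deg(6)=1)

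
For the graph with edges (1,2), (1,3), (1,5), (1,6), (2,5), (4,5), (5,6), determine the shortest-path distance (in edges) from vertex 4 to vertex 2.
2 (path: 4 -> 5 -> 2, 2 edges)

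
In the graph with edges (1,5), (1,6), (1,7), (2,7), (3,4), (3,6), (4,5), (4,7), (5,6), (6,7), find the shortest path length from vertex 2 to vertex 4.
2 (path: 2 -> 7 -> 4, 2 edges)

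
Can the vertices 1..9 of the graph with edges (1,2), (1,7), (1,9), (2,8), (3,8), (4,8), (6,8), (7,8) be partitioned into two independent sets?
Yes. Partition: {1, 5, 8}, {2, 3, 4, 6, 7, 9}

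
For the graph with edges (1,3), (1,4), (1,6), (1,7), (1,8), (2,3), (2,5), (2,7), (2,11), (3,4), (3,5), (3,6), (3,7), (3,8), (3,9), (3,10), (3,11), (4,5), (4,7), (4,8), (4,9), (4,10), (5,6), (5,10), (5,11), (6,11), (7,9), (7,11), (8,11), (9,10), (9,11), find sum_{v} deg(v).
62 (handshake: sum of degrees = 2|E| = 2 x 31 = 62)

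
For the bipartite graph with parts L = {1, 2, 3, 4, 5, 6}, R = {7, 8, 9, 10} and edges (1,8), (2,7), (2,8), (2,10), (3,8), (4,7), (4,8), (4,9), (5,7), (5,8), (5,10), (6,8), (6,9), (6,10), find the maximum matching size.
4 (matching: (1,8), (2,10), (4,9), (5,7); upper bound min(|L|,|R|) = min(6,4) = 4)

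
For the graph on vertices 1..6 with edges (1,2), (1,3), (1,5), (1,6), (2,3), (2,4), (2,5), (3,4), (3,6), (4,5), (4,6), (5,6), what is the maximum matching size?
3 (matching: (1,5), (2,3), (4,6); upper bound floor(n/2) = floor(6/2) = 3)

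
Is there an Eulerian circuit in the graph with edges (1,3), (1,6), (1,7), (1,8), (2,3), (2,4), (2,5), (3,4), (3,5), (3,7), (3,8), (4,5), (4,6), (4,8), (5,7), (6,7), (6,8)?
No (2 vertices have odd degree: {2, 4}; Eulerian circuit requires 0)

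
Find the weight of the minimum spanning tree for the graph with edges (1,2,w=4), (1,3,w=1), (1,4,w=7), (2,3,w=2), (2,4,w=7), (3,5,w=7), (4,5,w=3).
13 (MST edges: (1,3,w=1), (1,4,w=7), (2,3,w=2), (4,5,w=3); sum of weights 1 + 7 + 2 + 3 = 13)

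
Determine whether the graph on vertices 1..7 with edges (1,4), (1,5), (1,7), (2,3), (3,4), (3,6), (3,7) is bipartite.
Yes. Partition: {1, 3}, {2, 4, 5, 6, 7}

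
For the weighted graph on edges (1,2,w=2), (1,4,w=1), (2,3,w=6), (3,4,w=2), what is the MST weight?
5 (MST edges: (1,2,w=2), (1,4,w=1), (3,4,w=2); sum of weights 2 + 1 + 2 = 5)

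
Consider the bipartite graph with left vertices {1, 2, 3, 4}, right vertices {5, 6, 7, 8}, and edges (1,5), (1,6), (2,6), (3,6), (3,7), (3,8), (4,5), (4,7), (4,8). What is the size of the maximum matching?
4 (matching: (1,5), (2,6), (3,8), (4,7); upper bound min(|L|,|R|) = min(4,4) = 4)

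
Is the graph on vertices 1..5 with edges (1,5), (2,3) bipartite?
Yes. Partition: {1, 2, 4}, {3, 5}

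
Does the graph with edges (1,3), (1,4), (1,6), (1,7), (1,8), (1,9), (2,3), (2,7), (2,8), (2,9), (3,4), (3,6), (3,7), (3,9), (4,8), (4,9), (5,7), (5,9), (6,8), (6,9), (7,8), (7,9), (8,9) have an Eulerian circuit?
Yes (the graph is connected and all 9 vertices have even degree)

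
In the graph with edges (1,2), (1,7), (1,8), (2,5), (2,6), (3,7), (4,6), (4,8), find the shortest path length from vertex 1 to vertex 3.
2 (path: 1 -> 7 -> 3, 2 edges)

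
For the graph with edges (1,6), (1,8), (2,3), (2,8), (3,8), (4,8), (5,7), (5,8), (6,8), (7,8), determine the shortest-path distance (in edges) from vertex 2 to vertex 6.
2 (path: 2 -> 8 -> 6, 2 edges)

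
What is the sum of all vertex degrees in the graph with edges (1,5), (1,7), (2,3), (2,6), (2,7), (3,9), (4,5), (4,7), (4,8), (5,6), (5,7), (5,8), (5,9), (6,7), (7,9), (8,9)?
32 (handshake: sum of degrees = 2|E| = 2 x 16 = 32)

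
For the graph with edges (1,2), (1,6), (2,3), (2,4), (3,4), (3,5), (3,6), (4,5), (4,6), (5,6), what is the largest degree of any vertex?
4 (attained at vertices 3, 4, 6)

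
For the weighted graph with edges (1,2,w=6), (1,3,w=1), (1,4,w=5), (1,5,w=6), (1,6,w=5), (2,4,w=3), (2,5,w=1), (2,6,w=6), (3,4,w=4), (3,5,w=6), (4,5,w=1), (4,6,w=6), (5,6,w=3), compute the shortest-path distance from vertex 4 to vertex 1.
5 (path: 4 -> 1; weights 5 = 5)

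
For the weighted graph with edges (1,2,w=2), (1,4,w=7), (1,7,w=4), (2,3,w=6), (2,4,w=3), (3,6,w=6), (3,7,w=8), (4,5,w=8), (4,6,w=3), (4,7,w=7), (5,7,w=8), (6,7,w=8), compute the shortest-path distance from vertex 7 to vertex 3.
8 (path: 7 -> 3; weights 8 = 8)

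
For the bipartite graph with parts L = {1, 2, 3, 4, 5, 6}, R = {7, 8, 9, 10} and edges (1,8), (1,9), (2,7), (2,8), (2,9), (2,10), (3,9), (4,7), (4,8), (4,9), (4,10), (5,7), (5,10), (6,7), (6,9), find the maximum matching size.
4 (matching: (1,9), (2,10), (4,8), (5,7); upper bound min(|L|,|R|) = min(6,4) = 4)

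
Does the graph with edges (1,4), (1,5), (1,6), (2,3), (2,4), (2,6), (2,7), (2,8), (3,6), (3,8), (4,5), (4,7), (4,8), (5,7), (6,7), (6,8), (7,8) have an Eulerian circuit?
No (8 vertices have odd degree: {1, 2, 3, 4, 5, 6, 7, 8}; Eulerian circuit requires 0)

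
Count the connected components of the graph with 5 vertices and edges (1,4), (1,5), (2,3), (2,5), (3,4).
1 (components: {1, 2, 3, 4, 5})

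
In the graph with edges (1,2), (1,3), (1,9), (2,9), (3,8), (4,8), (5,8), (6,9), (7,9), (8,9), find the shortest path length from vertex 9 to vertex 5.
2 (path: 9 -> 8 -> 5, 2 edges)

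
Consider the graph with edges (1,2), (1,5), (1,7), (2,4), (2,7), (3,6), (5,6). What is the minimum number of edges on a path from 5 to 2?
2 (path: 5 -> 1 -> 2, 2 edges)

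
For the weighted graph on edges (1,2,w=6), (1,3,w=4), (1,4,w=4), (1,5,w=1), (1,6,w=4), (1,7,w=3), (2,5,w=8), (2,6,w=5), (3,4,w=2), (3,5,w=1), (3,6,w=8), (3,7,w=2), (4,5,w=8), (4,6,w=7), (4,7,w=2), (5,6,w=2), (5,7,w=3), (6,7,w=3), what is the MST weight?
13 (MST edges: (1,5,w=1), (2,6,w=5), (3,4,w=2), (3,5,w=1), (3,7,w=2), (5,6,w=2); sum of weights 1 + 5 + 2 + 1 + 2 + 2 = 13)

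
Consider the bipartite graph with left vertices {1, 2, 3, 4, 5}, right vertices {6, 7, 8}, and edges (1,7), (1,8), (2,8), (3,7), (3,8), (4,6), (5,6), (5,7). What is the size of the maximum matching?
3 (matching: (1,8), (3,7), (4,6); upper bound min(|L|,|R|) = min(5,3) = 3)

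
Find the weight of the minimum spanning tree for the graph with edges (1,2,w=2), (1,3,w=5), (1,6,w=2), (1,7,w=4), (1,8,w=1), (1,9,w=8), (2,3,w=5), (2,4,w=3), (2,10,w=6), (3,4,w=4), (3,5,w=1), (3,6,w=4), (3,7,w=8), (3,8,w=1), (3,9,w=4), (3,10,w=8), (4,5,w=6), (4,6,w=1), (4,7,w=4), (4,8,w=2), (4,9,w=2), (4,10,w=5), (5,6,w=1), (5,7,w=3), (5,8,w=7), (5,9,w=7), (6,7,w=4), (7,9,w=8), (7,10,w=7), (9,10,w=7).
17 (MST edges: (1,2,w=2), (1,8,w=1), (3,5,w=1), (3,8,w=1), (4,6,w=1), (4,9,w=2), (4,10,w=5), (5,6,w=1), (5,7,w=3); sum of weights 2 + 1 + 1 + 1 + 1 + 2 + 5 + 1 + 3 = 17)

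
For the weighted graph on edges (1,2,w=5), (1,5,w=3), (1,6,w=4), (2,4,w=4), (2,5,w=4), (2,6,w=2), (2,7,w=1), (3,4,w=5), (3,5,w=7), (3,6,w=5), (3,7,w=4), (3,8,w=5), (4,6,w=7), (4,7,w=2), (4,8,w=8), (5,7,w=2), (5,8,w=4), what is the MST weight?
18 (MST edges: (1,5,w=3), (2,6,w=2), (2,7,w=1), (3,7,w=4), (4,7,w=2), (5,7,w=2), (5,8,w=4); sum of weights 3 + 2 + 1 + 4 + 2 + 2 + 4 = 18)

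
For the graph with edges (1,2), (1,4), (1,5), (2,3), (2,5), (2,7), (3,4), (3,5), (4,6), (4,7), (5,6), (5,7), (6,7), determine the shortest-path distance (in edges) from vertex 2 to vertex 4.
2 (path: 2 -> 1 -> 4, 2 edges)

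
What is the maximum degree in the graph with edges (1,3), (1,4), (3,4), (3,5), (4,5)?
3 (attained at vertices 3, 4)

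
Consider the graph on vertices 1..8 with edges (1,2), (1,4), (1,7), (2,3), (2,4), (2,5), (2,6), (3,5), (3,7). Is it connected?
No, it has 2 components: {1, 2, 3, 4, 5, 6, 7}, {8}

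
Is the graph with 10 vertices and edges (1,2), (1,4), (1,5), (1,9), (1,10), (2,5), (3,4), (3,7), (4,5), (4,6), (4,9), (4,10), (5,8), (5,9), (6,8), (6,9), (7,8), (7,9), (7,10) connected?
Yes (BFS from 1 visits [1, 2, 4, 5, 9, 10, 3, 6, 8, 7] — all 10 vertices reached)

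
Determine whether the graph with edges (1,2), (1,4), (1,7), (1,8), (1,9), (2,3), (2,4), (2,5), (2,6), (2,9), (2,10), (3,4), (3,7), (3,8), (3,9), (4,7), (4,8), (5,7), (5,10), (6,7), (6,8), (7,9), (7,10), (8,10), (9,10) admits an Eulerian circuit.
No (10 vertices have odd degree: {1, 2, 3, 4, 5, 6, 7, 8, 9, 10}; Eulerian circuit requires 0)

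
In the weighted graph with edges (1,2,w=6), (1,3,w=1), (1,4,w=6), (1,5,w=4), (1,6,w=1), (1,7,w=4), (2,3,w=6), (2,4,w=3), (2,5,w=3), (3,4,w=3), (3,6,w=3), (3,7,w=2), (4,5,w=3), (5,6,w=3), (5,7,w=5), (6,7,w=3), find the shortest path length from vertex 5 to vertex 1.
4 (path: 5 -> 1; weights 4 = 4)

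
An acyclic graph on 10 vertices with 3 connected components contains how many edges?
7 (Each of the 3 component trees on V_i vertices has V_i - 1 edges; summing gives V - C = 10 - 3 = 7)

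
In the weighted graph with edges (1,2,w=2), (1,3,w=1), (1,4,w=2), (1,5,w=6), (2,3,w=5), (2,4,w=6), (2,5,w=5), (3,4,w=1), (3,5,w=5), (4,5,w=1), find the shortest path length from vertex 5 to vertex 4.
1 (path: 5 -> 4; weights 1 = 1)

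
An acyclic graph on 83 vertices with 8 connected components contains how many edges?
75 (Each of the 8 component trees on V_i vertices has V_i - 1 edges; summing gives V - C = 83 - 8 = 75)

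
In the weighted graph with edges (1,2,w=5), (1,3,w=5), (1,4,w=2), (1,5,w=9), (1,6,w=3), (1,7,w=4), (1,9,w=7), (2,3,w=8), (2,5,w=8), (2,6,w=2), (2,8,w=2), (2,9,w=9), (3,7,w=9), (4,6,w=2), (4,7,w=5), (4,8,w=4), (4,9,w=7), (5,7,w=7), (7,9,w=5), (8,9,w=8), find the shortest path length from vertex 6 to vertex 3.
8 (path: 6 -> 1 -> 3; weights 3 + 5 = 8)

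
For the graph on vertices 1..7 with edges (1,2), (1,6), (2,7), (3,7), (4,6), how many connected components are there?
2 (components: {1, 2, 3, 4, 6, 7}, {5})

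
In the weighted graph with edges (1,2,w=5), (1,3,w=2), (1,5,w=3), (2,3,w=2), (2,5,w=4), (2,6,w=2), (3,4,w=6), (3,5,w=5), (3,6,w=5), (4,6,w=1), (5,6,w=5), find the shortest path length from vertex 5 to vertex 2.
4 (path: 5 -> 2; weights 4 = 4)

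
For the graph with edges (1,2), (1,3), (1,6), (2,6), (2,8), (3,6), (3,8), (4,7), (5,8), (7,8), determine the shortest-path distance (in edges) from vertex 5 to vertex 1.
3 (path: 5 -> 8 -> 2 -> 1, 3 edges)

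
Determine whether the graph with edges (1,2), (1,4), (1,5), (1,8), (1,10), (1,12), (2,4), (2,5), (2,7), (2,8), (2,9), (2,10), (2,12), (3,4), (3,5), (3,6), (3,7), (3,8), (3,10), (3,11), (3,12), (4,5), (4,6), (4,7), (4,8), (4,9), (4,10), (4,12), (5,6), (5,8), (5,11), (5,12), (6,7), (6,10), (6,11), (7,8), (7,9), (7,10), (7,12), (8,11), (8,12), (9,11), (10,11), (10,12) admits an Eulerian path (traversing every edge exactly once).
Yes — and in fact it has an Eulerian circuit (the graph is connected and all 12 vertices have even degree)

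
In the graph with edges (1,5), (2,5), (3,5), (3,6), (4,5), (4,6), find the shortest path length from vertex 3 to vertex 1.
2 (path: 3 -> 5 -> 1, 2 edges)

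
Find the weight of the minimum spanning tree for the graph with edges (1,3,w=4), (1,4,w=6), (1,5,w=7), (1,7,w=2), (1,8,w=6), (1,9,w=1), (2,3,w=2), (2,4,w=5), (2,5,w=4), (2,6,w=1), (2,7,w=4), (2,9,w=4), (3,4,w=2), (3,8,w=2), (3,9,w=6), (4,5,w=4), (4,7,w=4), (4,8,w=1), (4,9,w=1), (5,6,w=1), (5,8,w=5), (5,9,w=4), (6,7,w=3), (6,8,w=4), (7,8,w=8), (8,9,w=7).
11 (MST edges: (1,7,w=2), (1,9,w=1), (2,3,w=2), (2,6,w=1), (3,4,w=2), (4,8,w=1), (4,9,w=1), (5,6,w=1); sum of weights 2 + 1 + 2 + 1 + 2 + 1 + 1 + 1 = 11)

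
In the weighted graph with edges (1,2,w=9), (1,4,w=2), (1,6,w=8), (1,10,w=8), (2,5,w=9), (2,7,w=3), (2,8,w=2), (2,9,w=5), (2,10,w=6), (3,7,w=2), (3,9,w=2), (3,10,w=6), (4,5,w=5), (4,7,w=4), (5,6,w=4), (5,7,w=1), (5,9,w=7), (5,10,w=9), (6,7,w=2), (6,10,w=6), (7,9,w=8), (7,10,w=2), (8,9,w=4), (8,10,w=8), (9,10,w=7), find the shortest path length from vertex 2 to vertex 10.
5 (path: 2 -> 7 -> 10; weights 3 + 2 = 5)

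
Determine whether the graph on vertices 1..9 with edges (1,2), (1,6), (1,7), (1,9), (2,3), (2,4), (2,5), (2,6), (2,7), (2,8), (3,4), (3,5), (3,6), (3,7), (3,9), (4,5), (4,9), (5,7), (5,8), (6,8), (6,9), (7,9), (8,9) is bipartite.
No (odd cycle of length 3: 9 -> 1 -> 6 -> 9)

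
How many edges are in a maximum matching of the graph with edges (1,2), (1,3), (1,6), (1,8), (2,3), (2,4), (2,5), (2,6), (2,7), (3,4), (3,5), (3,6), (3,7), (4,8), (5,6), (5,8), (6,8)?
4 (matching: (1,3), (2,7), (4,8), (5,6); upper bound floor(n/2) = floor(8/2) = 4)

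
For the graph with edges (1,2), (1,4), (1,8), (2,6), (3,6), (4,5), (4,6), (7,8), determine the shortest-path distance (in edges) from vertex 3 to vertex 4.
2 (path: 3 -> 6 -> 4, 2 edges)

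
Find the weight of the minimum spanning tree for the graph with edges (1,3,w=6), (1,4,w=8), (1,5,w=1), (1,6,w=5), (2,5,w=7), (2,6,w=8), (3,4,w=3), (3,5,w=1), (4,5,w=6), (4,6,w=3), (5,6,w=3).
15 (MST edges: (1,5,w=1), (2,5,w=7), (3,4,w=3), (3,5,w=1), (4,6,w=3); sum of weights 1 + 7 + 3 + 1 + 3 = 15)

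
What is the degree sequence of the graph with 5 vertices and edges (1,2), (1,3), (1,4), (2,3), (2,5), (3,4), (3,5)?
[4, 3, 3, 2, 2] (degrees: deg(1)=3, deg(2)=3, deg(3)=4, deg(4)=2, deg(5)=2)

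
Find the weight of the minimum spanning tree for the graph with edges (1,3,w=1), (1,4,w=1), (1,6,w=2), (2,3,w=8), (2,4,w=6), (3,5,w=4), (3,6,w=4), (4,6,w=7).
14 (MST edges: (1,3,w=1), (1,4,w=1), (1,6,w=2), (2,4,w=6), (3,5,w=4); sum of weights 1 + 1 + 2 + 6 + 4 = 14)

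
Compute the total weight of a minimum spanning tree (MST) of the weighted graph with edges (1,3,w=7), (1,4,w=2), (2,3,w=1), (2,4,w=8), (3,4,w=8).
10 (MST edges: (1,3,w=7), (1,4,w=2), (2,3,w=1); sum of weights 7 + 2 + 1 = 10)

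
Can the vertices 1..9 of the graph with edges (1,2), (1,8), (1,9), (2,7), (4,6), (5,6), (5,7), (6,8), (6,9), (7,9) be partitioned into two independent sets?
Yes. Partition: {1, 3, 6, 7}, {2, 4, 5, 8, 9}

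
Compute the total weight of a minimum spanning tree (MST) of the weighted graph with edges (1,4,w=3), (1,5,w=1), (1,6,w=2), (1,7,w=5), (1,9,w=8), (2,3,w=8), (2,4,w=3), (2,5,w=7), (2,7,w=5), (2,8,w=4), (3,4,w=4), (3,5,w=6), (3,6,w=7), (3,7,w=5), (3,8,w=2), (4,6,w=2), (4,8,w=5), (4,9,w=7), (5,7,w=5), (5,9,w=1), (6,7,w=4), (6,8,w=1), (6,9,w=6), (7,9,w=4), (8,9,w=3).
16 (MST edges: (1,5,w=1), (1,6,w=2), (2,4,w=3), (3,8,w=2), (4,6,w=2), (5,9,w=1), (6,7,w=4), (6,8,w=1); sum of weights 1 + 2 + 3 + 2 + 2 + 1 + 4 + 1 = 16)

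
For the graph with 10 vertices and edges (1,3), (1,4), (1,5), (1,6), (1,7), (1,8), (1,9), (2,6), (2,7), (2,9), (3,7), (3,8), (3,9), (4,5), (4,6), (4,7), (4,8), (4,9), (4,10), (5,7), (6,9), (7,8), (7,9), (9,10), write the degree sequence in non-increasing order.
[7, 7, 7, 7, 4, 4, 4, 3, 3, 2] (degrees: deg(1)=7, deg(2)=3, deg(3)=4, deg(4)=7, deg(5)=3, deg(6)=4, deg(7)=7, deg(8)=4, deg(9)=7, deg(10)=2)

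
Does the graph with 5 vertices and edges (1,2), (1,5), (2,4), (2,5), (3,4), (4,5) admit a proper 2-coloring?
No (odd cycle of length 3: 2 -> 1 -> 5 -> 2)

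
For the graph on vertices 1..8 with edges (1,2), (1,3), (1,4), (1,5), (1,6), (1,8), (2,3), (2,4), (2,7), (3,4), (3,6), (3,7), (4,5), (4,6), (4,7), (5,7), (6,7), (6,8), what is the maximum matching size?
4 (matching: (1,3), (2,7), (4,5), (6,8); upper bound floor(n/2) = floor(8/2) = 4)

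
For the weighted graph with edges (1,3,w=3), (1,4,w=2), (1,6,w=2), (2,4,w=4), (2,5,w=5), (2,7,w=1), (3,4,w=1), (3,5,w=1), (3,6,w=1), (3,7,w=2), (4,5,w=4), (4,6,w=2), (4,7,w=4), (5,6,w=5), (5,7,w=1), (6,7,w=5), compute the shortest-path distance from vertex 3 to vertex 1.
3 (path: 3 -> 1; weights 3 = 3)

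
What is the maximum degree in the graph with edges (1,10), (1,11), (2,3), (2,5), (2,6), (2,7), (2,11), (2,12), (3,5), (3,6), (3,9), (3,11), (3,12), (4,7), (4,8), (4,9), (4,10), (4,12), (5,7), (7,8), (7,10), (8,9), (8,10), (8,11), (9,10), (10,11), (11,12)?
6 (attained at vertices 2, 3, 10, 11)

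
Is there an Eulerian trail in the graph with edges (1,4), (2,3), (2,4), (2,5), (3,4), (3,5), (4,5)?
No (4 vertices have odd degree: {1, 2, 3, 5}; Eulerian path requires 0 or 2)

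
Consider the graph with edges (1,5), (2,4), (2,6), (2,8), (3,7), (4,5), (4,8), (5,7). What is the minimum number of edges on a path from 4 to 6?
2 (path: 4 -> 2 -> 6, 2 edges)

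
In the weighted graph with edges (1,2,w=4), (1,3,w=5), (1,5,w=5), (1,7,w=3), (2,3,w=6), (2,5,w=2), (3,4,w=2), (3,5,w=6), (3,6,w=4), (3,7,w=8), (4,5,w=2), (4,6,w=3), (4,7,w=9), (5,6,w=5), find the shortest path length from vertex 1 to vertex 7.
3 (path: 1 -> 7; weights 3 = 3)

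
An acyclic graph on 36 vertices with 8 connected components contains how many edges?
28 (Each of the 8 component trees on V_i vertices has V_i - 1 edges; summing gives V - C = 36 - 8 = 28)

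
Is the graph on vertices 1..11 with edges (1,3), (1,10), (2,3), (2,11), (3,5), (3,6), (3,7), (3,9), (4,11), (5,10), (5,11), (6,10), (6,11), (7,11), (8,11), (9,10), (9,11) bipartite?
Yes. Partition: {1, 2, 4, 5, 6, 7, 8, 9}, {3, 10, 11}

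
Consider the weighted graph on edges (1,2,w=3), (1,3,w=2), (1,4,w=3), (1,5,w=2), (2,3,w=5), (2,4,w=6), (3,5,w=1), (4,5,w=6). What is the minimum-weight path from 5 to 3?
1 (path: 5 -> 3; weights 1 = 1)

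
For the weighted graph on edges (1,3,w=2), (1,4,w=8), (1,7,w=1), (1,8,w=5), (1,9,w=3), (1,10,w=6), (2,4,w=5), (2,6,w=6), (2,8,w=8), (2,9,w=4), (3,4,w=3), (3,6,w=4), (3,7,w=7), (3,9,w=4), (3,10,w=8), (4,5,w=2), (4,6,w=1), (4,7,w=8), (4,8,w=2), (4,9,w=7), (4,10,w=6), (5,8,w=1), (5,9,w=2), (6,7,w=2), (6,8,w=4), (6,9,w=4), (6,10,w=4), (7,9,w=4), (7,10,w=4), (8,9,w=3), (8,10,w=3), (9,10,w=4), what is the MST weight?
18 (MST edges: (1,3,w=2), (1,7,w=1), (2,9,w=4), (4,6,w=1), (4,8,w=2), (5,8,w=1), (5,9,w=2), (6,7,w=2), (8,10,w=3); sum of weights 2 + 1 + 4 + 1 + 2 + 1 + 2 + 2 + 3 = 18)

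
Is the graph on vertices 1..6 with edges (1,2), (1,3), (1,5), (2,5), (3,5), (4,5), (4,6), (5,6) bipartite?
No (odd cycle of length 3: 5 -> 1 -> 3 -> 5)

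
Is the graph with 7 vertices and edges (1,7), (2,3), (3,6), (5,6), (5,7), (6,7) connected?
No, it has 2 components: {1, 2, 3, 5, 6, 7}, {4}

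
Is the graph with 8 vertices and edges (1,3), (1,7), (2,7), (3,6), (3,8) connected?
No, it has 3 components: {1, 2, 3, 6, 7, 8}, {4}, {5}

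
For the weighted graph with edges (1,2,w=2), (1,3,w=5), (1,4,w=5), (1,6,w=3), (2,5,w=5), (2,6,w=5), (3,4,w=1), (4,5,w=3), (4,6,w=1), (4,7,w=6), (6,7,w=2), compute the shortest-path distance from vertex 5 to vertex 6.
4 (path: 5 -> 4 -> 6; weights 3 + 1 = 4)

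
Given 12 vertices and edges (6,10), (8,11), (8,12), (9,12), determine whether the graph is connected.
No, it has 8 components: {1}, {2}, {3}, {4}, {5}, {6, 10}, {7}, {8, 9, 11, 12}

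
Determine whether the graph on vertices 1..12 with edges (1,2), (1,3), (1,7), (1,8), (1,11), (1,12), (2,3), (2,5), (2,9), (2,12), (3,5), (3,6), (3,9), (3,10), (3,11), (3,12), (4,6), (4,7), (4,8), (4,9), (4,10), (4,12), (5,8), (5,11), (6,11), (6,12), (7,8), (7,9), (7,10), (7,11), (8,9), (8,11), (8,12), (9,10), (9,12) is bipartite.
No (odd cycle of length 3: 8 -> 1 -> 7 -> 8)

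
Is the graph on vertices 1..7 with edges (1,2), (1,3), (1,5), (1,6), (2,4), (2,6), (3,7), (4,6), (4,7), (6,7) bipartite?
No (odd cycle of length 3: 2 -> 1 -> 6 -> 2)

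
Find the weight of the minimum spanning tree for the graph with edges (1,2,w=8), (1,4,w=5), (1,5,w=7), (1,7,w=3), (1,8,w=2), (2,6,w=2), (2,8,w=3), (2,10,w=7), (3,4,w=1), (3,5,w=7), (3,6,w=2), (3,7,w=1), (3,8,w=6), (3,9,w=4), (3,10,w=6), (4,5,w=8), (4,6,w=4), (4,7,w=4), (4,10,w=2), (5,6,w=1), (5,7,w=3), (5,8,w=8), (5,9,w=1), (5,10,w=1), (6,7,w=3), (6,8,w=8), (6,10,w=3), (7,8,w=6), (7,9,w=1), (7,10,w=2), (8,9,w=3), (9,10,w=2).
13 (MST edges: (1,7,w=3), (1,8,w=2), (2,6,w=2), (3,4,w=1), (3,7,w=1), (5,6,w=1), (5,9,w=1), (5,10,w=1), (7,9,w=1); sum of weights 3 + 2 + 2 + 1 + 1 + 1 + 1 + 1 + 1 = 13)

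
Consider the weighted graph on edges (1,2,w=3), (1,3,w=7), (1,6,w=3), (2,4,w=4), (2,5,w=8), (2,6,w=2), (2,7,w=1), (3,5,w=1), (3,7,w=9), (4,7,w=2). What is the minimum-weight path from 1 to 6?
3 (path: 1 -> 6; weights 3 = 3)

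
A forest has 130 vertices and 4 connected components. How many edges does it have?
126 (Each of the 4 component trees on V_i vertices has V_i - 1 edges; summing gives V - C = 130 - 4 = 126)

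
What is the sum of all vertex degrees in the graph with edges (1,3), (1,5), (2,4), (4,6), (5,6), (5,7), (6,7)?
14 (handshake: sum of degrees = 2|E| = 2 x 7 = 14)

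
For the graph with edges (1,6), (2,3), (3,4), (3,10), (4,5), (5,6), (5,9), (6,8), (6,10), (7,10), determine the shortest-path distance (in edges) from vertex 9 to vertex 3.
3 (path: 9 -> 5 -> 4 -> 3, 3 edges)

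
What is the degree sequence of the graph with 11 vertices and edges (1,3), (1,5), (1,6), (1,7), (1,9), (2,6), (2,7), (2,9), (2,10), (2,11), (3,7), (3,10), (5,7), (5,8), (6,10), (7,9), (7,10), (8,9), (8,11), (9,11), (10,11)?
[6, 5, 5, 5, 5, 4, 3, 3, 3, 3, 0] (degrees: deg(1)=5, deg(2)=5, deg(3)=3, deg(4)=0, deg(5)=3, deg(6)=3, deg(7)=6, deg(8)=3, deg(9)=5, deg(10)=5, deg(11)=4)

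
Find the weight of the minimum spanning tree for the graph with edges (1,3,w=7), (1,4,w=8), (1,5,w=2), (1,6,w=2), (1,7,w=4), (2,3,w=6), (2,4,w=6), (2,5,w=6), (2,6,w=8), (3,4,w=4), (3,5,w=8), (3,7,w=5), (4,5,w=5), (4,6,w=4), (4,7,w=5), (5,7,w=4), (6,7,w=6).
22 (MST edges: (1,5,w=2), (1,6,w=2), (1,7,w=4), (2,4,w=6), (3,4,w=4), (4,6,w=4); sum of weights 2 + 2 + 4 + 6 + 4 + 4 = 22)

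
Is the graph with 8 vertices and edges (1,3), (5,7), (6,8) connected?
No, it has 5 components: {1, 3}, {2}, {4}, {5, 7}, {6, 8}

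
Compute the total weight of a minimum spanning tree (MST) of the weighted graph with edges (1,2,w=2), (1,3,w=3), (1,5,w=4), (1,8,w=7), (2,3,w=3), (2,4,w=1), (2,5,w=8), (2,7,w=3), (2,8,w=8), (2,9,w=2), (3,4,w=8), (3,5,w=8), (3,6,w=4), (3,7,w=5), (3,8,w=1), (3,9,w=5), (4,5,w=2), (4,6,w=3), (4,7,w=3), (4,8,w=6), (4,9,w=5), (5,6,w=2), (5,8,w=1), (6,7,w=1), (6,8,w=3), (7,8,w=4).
12 (MST edges: (1,2,w=2), (2,4,w=1), (2,9,w=2), (3,8,w=1), (4,5,w=2), (5,6,w=2), (5,8,w=1), (6,7,w=1); sum of weights 2 + 1 + 2 + 1 + 2 + 2 + 1 + 1 = 12)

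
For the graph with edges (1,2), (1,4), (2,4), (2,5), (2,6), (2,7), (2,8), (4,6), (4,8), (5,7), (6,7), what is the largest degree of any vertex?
6 (attained at vertex 2)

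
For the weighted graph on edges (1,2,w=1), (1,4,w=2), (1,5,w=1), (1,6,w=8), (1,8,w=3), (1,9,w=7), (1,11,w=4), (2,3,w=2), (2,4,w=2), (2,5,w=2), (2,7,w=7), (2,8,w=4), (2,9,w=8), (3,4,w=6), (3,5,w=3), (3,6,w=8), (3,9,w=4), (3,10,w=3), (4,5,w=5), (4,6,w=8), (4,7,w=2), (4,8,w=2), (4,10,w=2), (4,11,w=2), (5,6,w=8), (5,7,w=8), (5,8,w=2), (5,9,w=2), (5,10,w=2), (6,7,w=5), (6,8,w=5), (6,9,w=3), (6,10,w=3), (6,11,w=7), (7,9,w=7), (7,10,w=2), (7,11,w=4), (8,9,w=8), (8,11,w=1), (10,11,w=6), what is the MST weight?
18 (MST edges: (1,2,w=1), (1,4,w=2), (1,5,w=1), (2,3,w=2), (4,7,w=2), (4,8,w=2), (4,10,w=2), (5,9,w=2), (6,10,w=3), (8,11,w=1); sum of weights 1 + 2 + 1 + 2 + 2 + 2 + 2 + 2 + 3 + 1 = 18)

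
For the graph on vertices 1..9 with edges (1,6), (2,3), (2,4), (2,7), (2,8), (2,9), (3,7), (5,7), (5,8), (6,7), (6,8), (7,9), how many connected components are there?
1 (components: {1, 2, 3, 4, 5, 6, 7, 8, 9})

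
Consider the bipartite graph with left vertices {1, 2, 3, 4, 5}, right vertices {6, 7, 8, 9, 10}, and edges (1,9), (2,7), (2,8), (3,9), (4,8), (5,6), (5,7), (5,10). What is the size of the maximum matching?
4 (matching: (1,9), (2,7), (4,8), (5,10); upper bound min(|L|,|R|) = min(5,5) = 5)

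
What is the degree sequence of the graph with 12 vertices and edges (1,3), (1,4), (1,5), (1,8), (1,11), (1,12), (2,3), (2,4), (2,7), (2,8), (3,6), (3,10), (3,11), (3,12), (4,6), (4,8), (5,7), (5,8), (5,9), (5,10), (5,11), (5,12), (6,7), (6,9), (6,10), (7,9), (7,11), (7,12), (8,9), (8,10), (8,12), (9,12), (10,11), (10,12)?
[7, 7, 7, 6, 6, 6, 6, 5, 5, 5, 4, 4] (degrees: deg(1)=6, deg(2)=4, deg(3)=6, deg(4)=4, deg(5)=7, deg(6)=5, deg(7)=6, deg(8)=7, deg(9)=5, deg(10)=6, deg(11)=5, deg(12)=7)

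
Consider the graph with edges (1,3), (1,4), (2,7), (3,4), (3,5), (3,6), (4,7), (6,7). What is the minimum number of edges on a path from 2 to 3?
3 (path: 2 -> 7 -> 4 -> 3, 3 edges)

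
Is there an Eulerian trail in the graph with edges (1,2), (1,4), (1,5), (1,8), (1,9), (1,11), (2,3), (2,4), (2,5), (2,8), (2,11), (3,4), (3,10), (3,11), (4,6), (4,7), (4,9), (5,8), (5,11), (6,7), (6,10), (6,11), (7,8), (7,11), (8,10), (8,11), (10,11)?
Yes — and in fact it has an Eulerian circuit (the graph is connected and all 11 vertices have even degree)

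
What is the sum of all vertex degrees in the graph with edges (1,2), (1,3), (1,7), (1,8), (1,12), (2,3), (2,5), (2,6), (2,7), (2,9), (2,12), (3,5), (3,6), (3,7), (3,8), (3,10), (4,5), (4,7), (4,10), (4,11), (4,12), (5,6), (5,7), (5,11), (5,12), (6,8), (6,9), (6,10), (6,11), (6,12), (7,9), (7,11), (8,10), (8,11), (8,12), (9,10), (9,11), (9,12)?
76 (handshake: sum of degrees = 2|E| = 2 x 38 = 76)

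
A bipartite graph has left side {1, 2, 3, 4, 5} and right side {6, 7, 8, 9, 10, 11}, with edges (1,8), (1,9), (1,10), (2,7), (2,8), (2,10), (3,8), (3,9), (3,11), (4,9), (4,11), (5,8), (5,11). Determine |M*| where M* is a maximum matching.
5 (matching: (1,10), (2,7), (3,11), (4,9), (5,8); upper bound min(|L|,|R|) = min(5,6) = 5)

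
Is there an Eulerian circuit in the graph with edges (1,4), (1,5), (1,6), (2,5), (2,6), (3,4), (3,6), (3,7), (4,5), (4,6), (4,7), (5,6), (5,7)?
No (6 vertices have odd degree: {1, 3, 4, 5, 6, 7}; Eulerian circuit requires 0)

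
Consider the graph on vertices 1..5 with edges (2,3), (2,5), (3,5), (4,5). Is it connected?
No, it has 2 components: {1}, {2, 3, 4, 5}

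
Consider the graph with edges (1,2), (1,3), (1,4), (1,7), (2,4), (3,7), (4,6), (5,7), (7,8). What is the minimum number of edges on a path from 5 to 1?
2 (path: 5 -> 7 -> 1, 2 edges)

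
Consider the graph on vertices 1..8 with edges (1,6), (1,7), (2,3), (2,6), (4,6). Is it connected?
No, it has 3 components: {1, 2, 3, 4, 6, 7}, {5}, {8}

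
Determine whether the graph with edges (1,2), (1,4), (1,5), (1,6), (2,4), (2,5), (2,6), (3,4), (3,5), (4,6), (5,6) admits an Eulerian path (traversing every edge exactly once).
Yes — and in fact it has an Eulerian circuit (the graph is connected and all 6 vertices have even degree)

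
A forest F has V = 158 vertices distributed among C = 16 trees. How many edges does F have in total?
142 (Each of the 16 component trees on V_i vertices has V_i - 1 edges; summing gives V - C = 158 - 16 = 142)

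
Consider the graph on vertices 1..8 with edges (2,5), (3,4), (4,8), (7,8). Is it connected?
No, it has 4 components: {1}, {2, 5}, {3, 4, 7, 8}, {6}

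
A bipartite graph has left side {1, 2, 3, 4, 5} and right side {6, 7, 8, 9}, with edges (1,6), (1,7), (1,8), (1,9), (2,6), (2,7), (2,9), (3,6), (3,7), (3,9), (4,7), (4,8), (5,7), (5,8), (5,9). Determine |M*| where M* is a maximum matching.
4 (matching: (1,9), (2,7), (3,6), (4,8); upper bound min(|L|,|R|) = min(5,4) = 4)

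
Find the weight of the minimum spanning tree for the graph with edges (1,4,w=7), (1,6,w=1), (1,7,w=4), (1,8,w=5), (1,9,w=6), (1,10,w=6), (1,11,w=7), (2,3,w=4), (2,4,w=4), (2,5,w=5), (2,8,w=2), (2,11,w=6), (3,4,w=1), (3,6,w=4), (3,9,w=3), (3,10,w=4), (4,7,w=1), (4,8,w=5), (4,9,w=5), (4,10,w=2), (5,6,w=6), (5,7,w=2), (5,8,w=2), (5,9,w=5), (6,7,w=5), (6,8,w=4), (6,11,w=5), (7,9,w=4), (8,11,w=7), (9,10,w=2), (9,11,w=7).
22 (MST edges: (1,6,w=1), (1,7,w=4), (2,8,w=2), (3,4,w=1), (4,7,w=1), (4,10,w=2), (5,7,w=2), (5,8,w=2), (6,11,w=5), (9,10,w=2); sum of weights 1 + 4 + 2 + 1 + 1 + 2 + 2 + 2 + 5 + 2 = 22)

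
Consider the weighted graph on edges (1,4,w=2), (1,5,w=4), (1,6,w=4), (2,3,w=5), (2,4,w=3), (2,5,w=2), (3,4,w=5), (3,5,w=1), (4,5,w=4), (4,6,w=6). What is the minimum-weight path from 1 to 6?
4 (path: 1 -> 6; weights 4 = 4)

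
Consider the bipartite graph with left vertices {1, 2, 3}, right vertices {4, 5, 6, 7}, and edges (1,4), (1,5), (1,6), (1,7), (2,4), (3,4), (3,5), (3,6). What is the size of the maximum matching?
3 (matching: (1,7), (2,4), (3,6); upper bound min(|L|,|R|) = min(3,4) = 3)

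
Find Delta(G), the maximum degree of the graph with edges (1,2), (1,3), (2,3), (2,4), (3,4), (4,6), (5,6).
3 (attained at vertices 2, 3, 4)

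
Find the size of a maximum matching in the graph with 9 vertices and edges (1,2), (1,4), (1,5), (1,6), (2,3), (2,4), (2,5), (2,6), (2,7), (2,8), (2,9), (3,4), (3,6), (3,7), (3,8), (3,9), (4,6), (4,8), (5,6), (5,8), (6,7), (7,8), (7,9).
4 (matching: (1,5), (2,8), (3,9), (6,7); upper bound floor(n/2) = floor(9/2) = 4)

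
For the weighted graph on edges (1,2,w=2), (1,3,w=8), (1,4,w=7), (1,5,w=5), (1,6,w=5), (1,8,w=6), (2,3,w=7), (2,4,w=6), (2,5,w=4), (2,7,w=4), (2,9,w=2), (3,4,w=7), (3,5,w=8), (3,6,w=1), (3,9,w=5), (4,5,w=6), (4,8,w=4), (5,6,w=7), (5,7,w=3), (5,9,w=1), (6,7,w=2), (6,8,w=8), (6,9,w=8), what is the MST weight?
21 (MST edges: (1,2,w=2), (1,8,w=6), (2,9,w=2), (3,6,w=1), (4,8,w=4), (5,7,w=3), (5,9,w=1), (6,7,w=2); sum of weights 2 + 6 + 2 + 1 + 4 + 3 + 1 + 2 = 21)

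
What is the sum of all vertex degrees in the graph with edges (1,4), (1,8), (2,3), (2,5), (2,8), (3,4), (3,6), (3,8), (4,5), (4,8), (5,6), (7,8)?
24 (handshake: sum of degrees = 2|E| = 2 x 12 = 24)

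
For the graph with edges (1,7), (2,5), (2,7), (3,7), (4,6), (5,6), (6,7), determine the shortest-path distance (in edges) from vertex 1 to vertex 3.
2 (path: 1 -> 7 -> 3, 2 edges)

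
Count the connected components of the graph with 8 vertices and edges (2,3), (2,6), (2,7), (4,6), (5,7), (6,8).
2 (components: {1}, {2, 3, 4, 5, 6, 7, 8})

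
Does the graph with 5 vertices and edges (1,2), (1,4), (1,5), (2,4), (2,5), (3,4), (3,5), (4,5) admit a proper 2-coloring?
No (odd cycle of length 3: 5 -> 1 -> 2 -> 5)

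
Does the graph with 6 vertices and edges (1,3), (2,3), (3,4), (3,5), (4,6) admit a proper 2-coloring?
Yes. Partition: {1, 2, 4, 5}, {3, 6}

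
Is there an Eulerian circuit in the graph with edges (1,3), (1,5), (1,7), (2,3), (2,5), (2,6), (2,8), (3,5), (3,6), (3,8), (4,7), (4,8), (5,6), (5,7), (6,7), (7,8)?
No (4 vertices have odd degree: {1, 3, 5, 7}; Eulerian circuit requires 0)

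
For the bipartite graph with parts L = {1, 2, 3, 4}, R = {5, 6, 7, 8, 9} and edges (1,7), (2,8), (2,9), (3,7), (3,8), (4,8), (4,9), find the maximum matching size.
3 (matching: (1,7), (2,9), (3,8); upper bound min(|L|,|R|) = min(4,5) = 4)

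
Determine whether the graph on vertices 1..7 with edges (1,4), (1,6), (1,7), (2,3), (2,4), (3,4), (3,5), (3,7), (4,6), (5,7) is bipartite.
No (odd cycle of length 3: 4 -> 1 -> 6 -> 4)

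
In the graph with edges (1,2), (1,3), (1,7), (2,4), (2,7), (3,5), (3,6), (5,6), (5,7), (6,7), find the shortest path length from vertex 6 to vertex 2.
2 (path: 6 -> 7 -> 2, 2 edges)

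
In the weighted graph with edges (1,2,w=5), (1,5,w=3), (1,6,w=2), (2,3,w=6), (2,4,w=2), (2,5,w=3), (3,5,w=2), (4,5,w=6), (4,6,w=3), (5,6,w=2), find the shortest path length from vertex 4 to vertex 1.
5 (path: 4 -> 6 -> 1; weights 3 + 2 = 5)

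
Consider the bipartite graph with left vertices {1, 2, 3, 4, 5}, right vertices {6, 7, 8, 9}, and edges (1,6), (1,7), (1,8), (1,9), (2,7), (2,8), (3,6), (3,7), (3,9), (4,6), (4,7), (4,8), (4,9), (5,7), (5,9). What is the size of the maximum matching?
4 (matching: (1,9), (2,8), (3,7), (4,6); upper bound min(|L|,|R|) = min(5,4) = 4)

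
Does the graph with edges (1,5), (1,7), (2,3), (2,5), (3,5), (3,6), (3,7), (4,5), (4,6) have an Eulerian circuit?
Yes (the graph is connected and all 7 vertices have even degree)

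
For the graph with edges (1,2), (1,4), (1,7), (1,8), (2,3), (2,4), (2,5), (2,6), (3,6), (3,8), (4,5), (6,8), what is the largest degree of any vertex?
5 (attained at vertex 2)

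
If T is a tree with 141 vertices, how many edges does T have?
140 (A tree on V vertices has V - 1 edges, so 141 - 1 = 140)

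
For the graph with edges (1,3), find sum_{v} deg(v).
2 (handshake: sum of degrees = 2|E| = 2 x 1 = 2)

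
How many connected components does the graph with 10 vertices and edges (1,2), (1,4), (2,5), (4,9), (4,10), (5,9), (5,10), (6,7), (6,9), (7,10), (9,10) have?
3 (components: {1, 2, 4, 5, 6, 7, 9, 10}, {3}, {8})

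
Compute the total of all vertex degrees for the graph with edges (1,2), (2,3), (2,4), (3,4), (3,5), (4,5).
12 (handshake: sum of degrees = 2|E| = 2 x 6 = 12)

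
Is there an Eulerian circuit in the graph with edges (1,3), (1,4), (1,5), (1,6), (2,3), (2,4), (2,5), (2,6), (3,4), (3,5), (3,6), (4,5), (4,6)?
No (2 vertices have odd degree: {3, 4}; Eulerian circuit requires 0)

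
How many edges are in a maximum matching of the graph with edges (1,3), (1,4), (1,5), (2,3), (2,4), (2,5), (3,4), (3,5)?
2 (matching: (1,4), (3,5); upper bound floor(n/2) = floor(5/2) = 2)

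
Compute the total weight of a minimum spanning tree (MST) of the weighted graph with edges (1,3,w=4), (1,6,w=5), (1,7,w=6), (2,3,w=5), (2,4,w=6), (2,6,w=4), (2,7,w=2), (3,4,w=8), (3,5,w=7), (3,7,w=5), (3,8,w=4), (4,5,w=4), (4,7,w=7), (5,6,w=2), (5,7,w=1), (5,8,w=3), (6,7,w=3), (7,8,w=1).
18 (MST edges: (1,3,w=4), (2,7,w=2), (3,8,w=4), (4,5,w=4), (5,6,w=2), (5,7,w=1), (7,8,w=1); sum of weights 4 + 2 + 4 + 4 + 2 + 1 + 1 = 18)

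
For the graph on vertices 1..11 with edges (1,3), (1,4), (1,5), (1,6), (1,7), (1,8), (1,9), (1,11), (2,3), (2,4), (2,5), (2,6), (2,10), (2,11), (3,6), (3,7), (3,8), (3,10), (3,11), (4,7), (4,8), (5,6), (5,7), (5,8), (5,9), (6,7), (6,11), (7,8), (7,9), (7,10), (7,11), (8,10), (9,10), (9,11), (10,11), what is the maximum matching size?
5 (matching: (1,7), (2,4), (5,9), (6,11), (8,10); upper bound floor(n/2) = floor(11/2) = 5)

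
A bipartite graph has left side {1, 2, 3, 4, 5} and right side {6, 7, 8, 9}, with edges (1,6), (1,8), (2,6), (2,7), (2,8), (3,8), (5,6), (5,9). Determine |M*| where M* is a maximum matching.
4 (matching: (1,6), (2,7), (3,8), (5,9); upper bound min(|L|,|R|) = min(5,4) = 4)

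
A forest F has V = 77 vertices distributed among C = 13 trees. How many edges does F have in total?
64 (Each of the 13 component trees on V_i vertices has V_i - 1 edges; summing gives V - C = 77 - 13 = 64)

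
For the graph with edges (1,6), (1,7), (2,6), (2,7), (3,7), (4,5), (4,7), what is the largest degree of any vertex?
4 (attained at vertex 7)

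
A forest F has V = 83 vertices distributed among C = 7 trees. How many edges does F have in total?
76 (Each of the 7 component trees on V_i vertices has V_i - 1 edges; summing gives V - C = 83 - 7 = 76)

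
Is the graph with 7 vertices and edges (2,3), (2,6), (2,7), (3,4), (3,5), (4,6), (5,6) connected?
No, it has 2 components: {1}, {2, 3, 4, 5, 6, 7}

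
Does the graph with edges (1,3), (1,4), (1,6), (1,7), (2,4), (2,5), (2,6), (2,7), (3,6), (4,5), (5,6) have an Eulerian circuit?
No (2 vertices have odd degree: {4, 5}; Eulerian circuit requires 0)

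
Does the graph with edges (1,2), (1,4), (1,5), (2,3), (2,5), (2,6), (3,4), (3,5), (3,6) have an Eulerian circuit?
No (2 vertices have odd degree: {1, 5}; Eulerian circuit requires 0)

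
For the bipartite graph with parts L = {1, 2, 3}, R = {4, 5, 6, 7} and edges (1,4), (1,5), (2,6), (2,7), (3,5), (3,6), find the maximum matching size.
3 (matching: (1,5), (2,7), (3,6); upper bound min(|L|,|R|) = min(3,4) = 3)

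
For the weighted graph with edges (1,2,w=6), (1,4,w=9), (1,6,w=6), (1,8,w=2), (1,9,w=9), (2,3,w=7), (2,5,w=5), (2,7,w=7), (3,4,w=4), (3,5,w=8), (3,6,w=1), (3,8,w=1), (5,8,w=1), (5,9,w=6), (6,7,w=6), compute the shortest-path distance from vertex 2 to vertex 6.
8 (path: 2 -> 3 -> 6; weights 7 + 1 = 8)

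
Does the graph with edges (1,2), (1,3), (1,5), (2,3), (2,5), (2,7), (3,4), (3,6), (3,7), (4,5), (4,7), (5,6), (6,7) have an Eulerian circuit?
No (4 vertices have odd degree: {1, 3, 4, 6}; Eulerian circuit requires 0)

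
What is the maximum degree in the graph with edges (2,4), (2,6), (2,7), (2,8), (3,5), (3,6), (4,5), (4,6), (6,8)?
4 (attained at vertices 2, 6)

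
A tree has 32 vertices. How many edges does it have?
31 (A tree on V vertices has V - 1 edges, so 32 - 1 = 31)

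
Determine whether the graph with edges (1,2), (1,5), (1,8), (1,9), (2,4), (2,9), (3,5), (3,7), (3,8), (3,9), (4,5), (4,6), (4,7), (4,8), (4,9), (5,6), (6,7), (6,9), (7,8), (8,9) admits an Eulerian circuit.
No (2 vertices have odd degree: {2, 8}; Eulerian circuit requires 0)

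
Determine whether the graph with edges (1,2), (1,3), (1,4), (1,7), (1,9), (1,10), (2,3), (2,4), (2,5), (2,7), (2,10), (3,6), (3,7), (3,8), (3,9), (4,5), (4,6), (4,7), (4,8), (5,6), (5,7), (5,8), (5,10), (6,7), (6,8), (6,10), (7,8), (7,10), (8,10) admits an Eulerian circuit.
Yes (the graph is connected and all 10 vertices have even degree)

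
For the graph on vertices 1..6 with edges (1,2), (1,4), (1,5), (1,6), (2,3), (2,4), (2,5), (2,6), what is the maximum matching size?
2 (matching: (1,5), (2,6); upper bound floor(n/2) = floor(6/2) = 3)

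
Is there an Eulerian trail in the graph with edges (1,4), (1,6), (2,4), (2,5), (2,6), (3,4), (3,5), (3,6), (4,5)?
No (4 vertices have odd degree: {2, 3, 5, 6}; Eulerian path requires 0 or 2)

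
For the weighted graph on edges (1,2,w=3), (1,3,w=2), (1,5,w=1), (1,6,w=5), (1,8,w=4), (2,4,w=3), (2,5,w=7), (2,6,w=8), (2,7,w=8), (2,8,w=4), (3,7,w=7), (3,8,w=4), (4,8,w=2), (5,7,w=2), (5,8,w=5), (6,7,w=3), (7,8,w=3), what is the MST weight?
16 (MST edges: (1,2,w=3), (1,3,w=2), (1,5,w=1), (2,4,w=3), (4,8,w=2), (5,7,w=2), (6,7,w=3); sum of weights 3 + 2 + 1 + 3 + 2 + 2 + 3 = 16)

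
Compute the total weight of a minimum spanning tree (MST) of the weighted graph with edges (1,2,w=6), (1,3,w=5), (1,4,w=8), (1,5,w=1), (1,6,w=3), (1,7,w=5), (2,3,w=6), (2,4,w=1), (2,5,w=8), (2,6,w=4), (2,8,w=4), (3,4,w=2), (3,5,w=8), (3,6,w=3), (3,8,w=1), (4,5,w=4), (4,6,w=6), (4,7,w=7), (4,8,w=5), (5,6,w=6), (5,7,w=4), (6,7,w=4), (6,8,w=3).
15 (MST edges: (1,5,w=1), (1,6,w=3), (2,4,w=1), (3,4,w=2), (3,6,w=3), (3,8,w=1), (5,7,w=4); sum of weights 1 + 3 + 1 + 2 + 3 + 1 + 4 = 15)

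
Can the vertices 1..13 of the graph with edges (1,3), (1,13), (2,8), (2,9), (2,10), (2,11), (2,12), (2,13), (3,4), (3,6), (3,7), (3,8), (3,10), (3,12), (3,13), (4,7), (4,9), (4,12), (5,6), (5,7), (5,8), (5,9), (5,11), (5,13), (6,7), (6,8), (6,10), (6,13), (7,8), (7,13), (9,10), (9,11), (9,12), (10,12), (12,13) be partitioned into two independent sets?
No (odd cycle of length 3: 13 -> 1 -> 3 -> 13)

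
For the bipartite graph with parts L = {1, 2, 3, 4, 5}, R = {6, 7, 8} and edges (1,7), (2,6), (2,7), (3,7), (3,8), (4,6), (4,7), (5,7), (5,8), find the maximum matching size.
3 (matching: (1,7), (2,6), (3,8); upper bound min(|L|,|R|) = min(5,3) = 3)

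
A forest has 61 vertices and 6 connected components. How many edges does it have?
55 (Each of the 6 component trees on V_i vertices has V_i - 1 edges; summing gives V - C = 61 - 6 = 55)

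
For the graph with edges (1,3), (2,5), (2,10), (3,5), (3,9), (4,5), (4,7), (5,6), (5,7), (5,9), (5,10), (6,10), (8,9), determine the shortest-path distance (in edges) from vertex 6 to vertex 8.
3 (path: 6 -> 5 -> 9 -> 8, 3 edges)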